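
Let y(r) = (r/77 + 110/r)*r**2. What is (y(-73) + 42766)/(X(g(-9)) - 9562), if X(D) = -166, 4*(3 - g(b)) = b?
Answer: -2285655/749056 ≈ -3.0514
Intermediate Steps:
g(b) = 3 - b/4
y(r) = r**2*(110/r + r/77) (y(r) = (r*(1/77) + 110/r)*r**2 = (r/77 + 110/r)*r**2 = (110/r + r/77)*r**2 = r**2*(110/r + r/77))
(y(-73) + 42766)/(X(g(-9)) - 9562) = ((1/77)*(-73)*(8470 + (-73)**2) + 42766)/(-166 - 9562) = ((1/77)*(-73)*(8470 + 5329) + 42766)/(-9728) = ((1/77)*(-73)*13799 + 42766)*(-1/9728) = (-1007327/77 + 42766)*(-1/9728) = (2285655/77)*(-1/9728) = -2285655/749056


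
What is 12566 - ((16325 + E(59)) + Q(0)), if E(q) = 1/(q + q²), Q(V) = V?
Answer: -13306861/3540 ≈ -3759.0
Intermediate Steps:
12566 - ((16325 + E(59)) + Q(0)) = 12566 - ((16325 + 1/(59*(1 + 59))) + 0) = 12566 - ((16325 + (1/59)/60) + 0) = 12566 - ((16325 + (1/59)*(1/60)) + 0) = 12566 - ((16325 + 1/3540) + 0) = 12566 - (57790501/3540 + 0) = 12566 - 1*57790501/3540 = 12566 - 57790501/3540 = -13306861/3540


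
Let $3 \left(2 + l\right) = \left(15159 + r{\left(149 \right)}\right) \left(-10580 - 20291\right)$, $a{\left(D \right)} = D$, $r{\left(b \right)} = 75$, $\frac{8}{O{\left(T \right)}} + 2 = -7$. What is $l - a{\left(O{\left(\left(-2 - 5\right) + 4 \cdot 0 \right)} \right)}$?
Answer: $- \frac{1410866452}{9} \approx -1.5676 \cdot 10^{8}$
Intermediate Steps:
$O{\left(T \right)} = - \frac{8}{9}$ ($O{\left(T \right)} = \frac{8}{-2 - 7} = \frac{8}{-9} = 8 \left(- \frac{1}{9}\right) = - \frac{8}{9}$)
$l = -156762940$ ($l = -2 + \frac{\left(15159 + 75\right) \left(-10580 - 20291\right)}{3} = -2 + \frac{15234 \left(-30871\right)}{3} = -2 + \frac{1}{3} \left(-470288814\right) = -2 - 156762938 = -156762940$)
$l - a{\left(O{\left(\left(-2 - 5\right) + 4 \cdot 0 \right)} \right)} = -156762940 - - \frac{8}{9} = -156762940 + \frac{8}{9} = - \frac{1410866452}{9}$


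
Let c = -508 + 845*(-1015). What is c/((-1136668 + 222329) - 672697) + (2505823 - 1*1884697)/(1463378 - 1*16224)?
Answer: 371278713953/382780915924 ≈ 0.96995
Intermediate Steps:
c = -858183 (c = -508 - 857675 = -858183)
c/((-1136668 + 222329) - 672697) + (2505823 - 1*1884697)/(1463378 - 1*16224) = -858183/((-1136668 + 222329) - 672697) + (2505823 - 1*1884697)/(1463378 - 1*16224) = -858183/(-914339 - 672697) + (2505823 - 1884697)/(1463378 - 16224) = -858183/(-1587036) + 621126/1447154 = -858183*(-1/1587036) + 621126*(1/1447154) = 286061/529012 + 310563/723577 = 371278713953/382780915924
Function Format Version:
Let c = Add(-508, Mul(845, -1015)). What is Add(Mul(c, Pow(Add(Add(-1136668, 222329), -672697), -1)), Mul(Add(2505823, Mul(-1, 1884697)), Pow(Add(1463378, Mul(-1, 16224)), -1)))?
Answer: Rational(371278713953, 382780915924) ≈ 0.96995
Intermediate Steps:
c = -858183 (c = Add(-508, -857675) = -858183)
Add(Mul(c, Pow(Add(Add(-1136668, 222329), -672697), -1)), Mul(Add(2505823, Mul(-1, 1884697)), Pow(Add(1463378, Mul(-1, 16224)), -1))) = Add(Mul(-858183, Pow(Add(Add(-1136668, 222329), -672697), -1)), Mul(Add(2505823, Mul(-1, 1884697)), Pow(Add(1463378, Mul(-1, 16224)), -1))) = Add(Mul(-858183, Pow(Add(-914339, -672697), -1)), Mul(Add(2505823, -1884697), Pow(Add(1463378, -16224), -1))) = Add(Mul(-858183, Pow(-1587036, -1)), Mul(621126, Pow(1447154, -1))) = Add(Mul(-858183, Rational(-1, 1587036)), Mul(621126, Rational(1, 1447154))) = Add(Rational(286061, 529012), Rational(310563, 723577)) = Rational(371278713953, 382780915924)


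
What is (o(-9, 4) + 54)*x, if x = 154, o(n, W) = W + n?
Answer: 7546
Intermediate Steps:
(o(-9, 4) + 54)*x = ((4 - 9) + 54)*154 = (-5 + 54)*154 = 49*154 = 7546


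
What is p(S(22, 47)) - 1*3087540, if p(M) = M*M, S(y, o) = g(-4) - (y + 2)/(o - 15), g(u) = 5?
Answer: -49400351/16 ≈ -3.0875e+6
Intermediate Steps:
S(y, o) = 5 - (2 + y)/(-15 + o) (S(y, o) = 5 - (y + 2)/(o - 15) = 5 - (2 + y)/(-15 + o))
p(M) = M**2
p(S(22, 47)) - 1*3087540 = ((-77 - 1*22 + 5*47)/(-15 + 47))**2 - 1*3087540 = ((-77 - 22 + 235)/32)**2 - 3087540 = ((1/32)*136)**2 - 3087540 = (17/4)**2 - 3087540 = 289/16 - 3087540 = -49400351/16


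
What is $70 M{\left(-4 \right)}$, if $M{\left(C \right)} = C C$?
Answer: $1120$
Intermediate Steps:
$M{\left(C \right)} = C^{2}$
$70 M{\left(-4 \right)} = 70 \left(-4\right)^{2} = 70 \cdot 16 = 1120$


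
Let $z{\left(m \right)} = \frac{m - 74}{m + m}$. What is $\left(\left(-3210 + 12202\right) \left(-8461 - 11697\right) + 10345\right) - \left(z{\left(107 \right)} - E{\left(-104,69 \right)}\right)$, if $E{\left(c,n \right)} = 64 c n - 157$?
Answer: $- \frac{38885899801}{214} \approx -1.8171 \cdot 10^{8}$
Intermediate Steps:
$z{\left(m \right)} = \frac{-74 + m}{2 m}$
$E{\left(c,n \right)} = -157 + 64 c n$ ($E{\left(c,n \right)} = 64 c n - 157 = -157 + 64 c n$)
$\left(\left(-3210 + 12202\right) \left(-8461 - 11697\right) + 10345\right) - \left(z{\left(107 \right)} - E{\left(-104,69 \right)}\right) = \left(\left(-3210 + 12202\right) \left(-8461 - 11697\right) + 10345\right) - \left(\frac{-74 + 107}{2 \cdot 107} - \left(-157 + 64 \left(-104\right) 69\right)\right) = \left(8992 \left(-20158\right) + 10345\right) - \left(\frac{1}{2} \cdot \frac{1}{107} \cdot 33 - \left(-157 - 459264\right)\right) = \left(-181260736 + 10345\right) - \left(\frac{33}{214} - -459421\right) = -181250391 - \left(\frac{33}{214} + 459421\right) = -181250391 - \frac{98316127}{214} = - \frac{38885899801}{214}$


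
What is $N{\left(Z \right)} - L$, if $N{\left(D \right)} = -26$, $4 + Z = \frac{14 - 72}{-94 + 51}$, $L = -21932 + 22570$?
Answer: $-664$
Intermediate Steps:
$L = 638$
$Z = - \frac{114}{43}$ ($Z = -4 + \frac{14 - 72}{-94 + 51} = -4 - \frac{58}{-43} = -4 - - \frac{58}{43} = -4 + \frac{58}{43} = - \frac{114}{43} \approx -2.6512$)
$N{\left(Z \right)} - L = -26 - 638 = -664$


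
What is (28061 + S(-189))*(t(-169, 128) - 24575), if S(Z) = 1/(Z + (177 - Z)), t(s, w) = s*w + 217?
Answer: -76141013340/59 ≈ -1.2905e+9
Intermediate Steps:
t(s, w) = 217 + s*w
S(Z) = 1/177
(28061 + S(-189))*(t(-169, 128) - 24575) = (28061 + 1/177)*((217 - 169*128) - 24575) = 4966798*((217 - 21632) - 24575)/177 = 4966798*(-21415 - 24575)/177 = (4966798/177)*(-45990) = -76141013340/59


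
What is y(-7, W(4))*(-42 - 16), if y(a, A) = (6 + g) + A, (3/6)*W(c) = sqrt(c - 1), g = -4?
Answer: -116 - 116*sqrt(3) ≈ -316.92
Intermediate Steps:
W(c) = 2*sqrt(-1 + c) (W(c) = 2*sqrt(c - 1) = 2*sqrt(-1 + c))
y(a, A) = 2 + A (y(a, A) = (6 - 4) + A = 2 + A)
y(-7, W(4))*(-42 - 16) = (2 + 2*sqrt(-1 + 4))*(-42 - 16) = (2 + 2*sqrt(3))*(-58) = -116 - 116*sqrt(3)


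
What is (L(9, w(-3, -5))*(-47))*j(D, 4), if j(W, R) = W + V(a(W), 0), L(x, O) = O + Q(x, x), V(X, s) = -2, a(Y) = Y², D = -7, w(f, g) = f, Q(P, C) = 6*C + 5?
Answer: 23688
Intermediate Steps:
Q(P, C) = 5 + 6*C
L(x, O) = 5 + O + 6*x (L(x, O) = O + (5 + 6*x) = 5 + O + 6*x)
j(W, R) = -2 + W (j(W, R) = W - 2 = -2 + W)
(L(9, w(-3, -5))*(-47))*j(D, 4) = ((5 - 3 + 6*9)*(-47))*(-2 - 7) = ((5 - 3 + 54)*(-47))*(-9) = (56*(-47))*(-9) = -2632*(-9) = 23688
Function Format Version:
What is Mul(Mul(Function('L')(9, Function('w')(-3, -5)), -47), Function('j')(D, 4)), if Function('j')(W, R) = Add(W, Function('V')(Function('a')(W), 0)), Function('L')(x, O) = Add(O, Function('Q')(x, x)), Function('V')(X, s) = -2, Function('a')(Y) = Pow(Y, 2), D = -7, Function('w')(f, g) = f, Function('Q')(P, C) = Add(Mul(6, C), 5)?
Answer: 23688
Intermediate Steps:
Function('Q')(P, C) = Add(5, Mul(6, C))
Function('L')(x, O) = Add(5, O, Mul(6, x)) (Function('L')(x, O) = Add(O, Add(5, Mul(6, x))) = Add(5, O, Mul(6, x)))
Function('j')(W, R) = Add(-2, W) (Function('j')(W, R) = Add(W, -2) = Add(-2, W))
Mul(Mul(Function('L')(9, Function('w')(-3, -5)), -47), Function('j')(D, 4)) = Mul(Mul(Add(5, -3, Mul(6, 9)), -47), Add(-2, -7)) = Mul(Mul(Add(5, -3, 54), -47), -9) = Mul(Mul(56, -47), -9) = Mul(-2632, -9) = 23688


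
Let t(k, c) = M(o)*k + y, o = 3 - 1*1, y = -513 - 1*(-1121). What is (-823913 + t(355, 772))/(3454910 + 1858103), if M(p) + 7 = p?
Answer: -825080/5313013 ≈ -0.15529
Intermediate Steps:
y = 608 (y = -513 + 1121 = 608)
o = 2 (o = 3 - 1 = 2)
M(p) = -7 + p
t(k, c) = 608 - 5*k (t(k, c) = (-7 + 2)*k + 608 = -5*k + 608 = 608 - 5*k)
(-823913 + t(355, 772))/(3454910 + 1858103) = (-823913 + (608 - 5*355))/(3454910 + 1858103) = (-823913 + (608 - 1775))/5313013 = (-823913 - 1167)*(1/5313013) = -825080*1/5313013 = -825080/5313013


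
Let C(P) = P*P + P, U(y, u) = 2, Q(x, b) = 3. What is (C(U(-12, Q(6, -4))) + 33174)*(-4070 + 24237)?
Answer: 669141060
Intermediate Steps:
C(P) = P + P**2 (C(P) = P**2 + P = P + P**2)
(C(U(-12, Q(6, -4))) + 33174)*(-4070 + 24237) = (2*(1 + 2) + 33174)*(-4070 + 24237) = (2*3 + 33174)*20167 = (6 + 33174)*20167 = 33180*20167 = 669141060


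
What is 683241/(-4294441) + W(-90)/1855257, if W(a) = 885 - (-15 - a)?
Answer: -421369716909/2655763908779 ≈ -0.15866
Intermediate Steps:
W(a) = 900 + a (W(a) = 885 + (15 + a) = 900 + a)
683241/(-4294441) + W(-90)/1855257 = 683241/(-4294441) + (900 - 90)/1855257 = 683241*(-1/4294441) + 810*(1/1855257) = -683241/4294441 + 270/618419 = -421369716909/2655763908779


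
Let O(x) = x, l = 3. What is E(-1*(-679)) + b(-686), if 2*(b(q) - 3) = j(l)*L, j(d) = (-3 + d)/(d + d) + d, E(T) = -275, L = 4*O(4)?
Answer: -248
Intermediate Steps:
L = 16 (L = 4*4 = 16)
j(d) = d + (-3 + d)/(2*d) (j(d) = (-3 + d)/((2*d)) + d = (-3 + d)*(1/(2*d)) + d = (-3 + d)/(2*d) + d = d + (-3 + d)/(2*d))
b(q) = 27 (b(q) = 3 + ((1/2 + 3 - 3/2/3)*16)/2 = 3 + ((1/2 + 3 - 3/2*1/3)*16)/2 = 3 + ((1/2 + 3 - 1/2)*16)/2 = 3 + (3*16)/2 = 3 + (1/2)*48 = 3 + 24 = 27)
E(-1*(-679)) + b(-686) = -275 + 27 = -248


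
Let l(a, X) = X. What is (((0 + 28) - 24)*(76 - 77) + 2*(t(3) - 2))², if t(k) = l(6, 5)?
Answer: 4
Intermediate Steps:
t(k) = 5
(((0 + 28) - 24)*(76 - 77) + 2*(t(3) - 2))² = (((0 + 28) - 24)*(76 - 77) + 2*(5 - 2))² = ((28 - 24)*(-1) + 2*3)² = (4*(-1) + 6)² = (-4 + 6)² = 2² = 4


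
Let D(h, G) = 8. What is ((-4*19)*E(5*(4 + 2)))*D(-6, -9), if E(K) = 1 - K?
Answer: 17632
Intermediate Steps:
((-4*19)*E(5*(4 + 2)))*D(-6, -9) = ((-4*19)*(1 - 5*(4 + 2)))*8 = -76*(1 - 5*6)*8 = -76*(1 - 1*30)*8 = -76*(1 - 30)*8 = -76*(-29)*8 = 2204*8 = 17632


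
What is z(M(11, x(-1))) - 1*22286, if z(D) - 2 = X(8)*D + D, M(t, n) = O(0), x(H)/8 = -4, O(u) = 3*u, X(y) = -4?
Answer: -22284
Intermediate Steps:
x(H) = -32 (x(H) = 8*(-4) = -32)
M(t, n) = 0 (M(t, n) = 3*0 = 0)
z(D) = 2 - 3*D (z(D) = 2 + (-4*D + D) = 2 - 3*D)
z(M(11, x(-1))) - 1*22286 = (2 - 3*0) - 1*22286 = (2 + 0) - 22286 = 2 - 22286 = -22284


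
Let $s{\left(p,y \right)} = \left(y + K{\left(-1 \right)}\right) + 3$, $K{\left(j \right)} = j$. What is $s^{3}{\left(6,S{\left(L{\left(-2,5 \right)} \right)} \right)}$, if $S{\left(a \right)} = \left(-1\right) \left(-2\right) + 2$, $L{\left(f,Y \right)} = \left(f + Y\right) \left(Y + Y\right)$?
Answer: $216$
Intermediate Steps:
$L{\left(f,Y \right)} = 2 Y \left(Y + f\right)$ ($L{\left(f,Y \right)} = \left(Y + f\right) 2 Y = 2 Y \left(Y + f\right)$)
$S{\left(a \right)} = 4$ ($S{\left(a \right)} = 2 + 2 = 4$)
$s{\left(p,y \right)} = 2 + y$ ($s{\left(p,y \right)} = \left(y - 1\right) + 3 = \left(-1 + y\right) + 3 = 2 + y$)
$s^{3}{\left(6,S{\left(L{\left(-2,5 \right)} \right)} \right)} = \left(2 + 4\right)^{3} = 6^{3} = 216$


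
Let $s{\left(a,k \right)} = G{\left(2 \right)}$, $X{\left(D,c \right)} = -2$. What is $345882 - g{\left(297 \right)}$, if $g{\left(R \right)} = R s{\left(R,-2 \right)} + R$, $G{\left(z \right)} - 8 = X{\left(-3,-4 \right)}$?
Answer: $343803$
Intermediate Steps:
$G{\left(z \right)} = 6$ ($G{\left(z \right)} = 8 - 2 = 6$)
$s{\left(a,k \right)} = 6$
$g{\left(R \right)} = 7 R$ ($g{\left(R \right)} = R 6 + R = 6 R + R = 7 R$)
$345882 - g{\left(297 \right)} = 345882 - 7 \cdot 297 = 345882 - 2079 = 343803$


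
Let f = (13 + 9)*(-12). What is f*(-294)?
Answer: 77616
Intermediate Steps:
f = -264 (f = 22*(-12) = -264)
f*(-294) = -264*(-294) = 77616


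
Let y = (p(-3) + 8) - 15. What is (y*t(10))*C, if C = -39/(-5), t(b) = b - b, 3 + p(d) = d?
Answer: 0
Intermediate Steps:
p(d) = -3 + d
t(b) = 0
C = 39/5 (C = -39*(-1)/5 = -3*(-13/5) = 39/5 ≈ 7.8000)
y = -13 (y = ((-3 - 3) + 8) - 15 = (-6 + 8) - 15 = 2 - 15 = -13)
(y*t(10))*C = -13*0*(39/5) = 0*(39/5) = 0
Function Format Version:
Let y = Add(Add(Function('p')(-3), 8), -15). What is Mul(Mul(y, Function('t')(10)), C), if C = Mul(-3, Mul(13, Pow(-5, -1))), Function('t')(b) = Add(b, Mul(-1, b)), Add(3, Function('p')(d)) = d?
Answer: 0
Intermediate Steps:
Function('p')(d) = Add(-3, d)
Function('t')(b) = 0
C = Rational(39, 5) (C = Mul(-3, Mul(13, Rational(-1, 5))) = Mul(-3, Rational(-13, 5)) = Rational(39, 5) ≈ 7.8000)
y = -13 (y = Add(Add(Add(-3, -3), 8), -15) = Add(Add(-6, 8), -15) = Add(2, -15) = -13)
Mul(Mul(y, Function('t')(10)), C) = Mul(Mul(-13, 0), Rational(39, 5)) = Mul(0, Rational(39, 5)) = 0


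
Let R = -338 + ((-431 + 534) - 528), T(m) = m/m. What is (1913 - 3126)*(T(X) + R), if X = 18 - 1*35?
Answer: 924306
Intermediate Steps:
X = -17 (X = 18 - 35 = -17)
T(m) = 1
R = -763 (R = -338 + (103 - 528) = -338 - 425 = -763)
(1913 - 3126)*(T(X) + R) = (1913 - 3126)*(1 - 763) = -1213*(-762) = 924306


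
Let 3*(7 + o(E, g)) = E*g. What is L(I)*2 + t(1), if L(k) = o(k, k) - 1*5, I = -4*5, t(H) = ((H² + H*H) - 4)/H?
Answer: 722/3 ≈ 240.67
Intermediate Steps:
o(E, g) = -7 + E*g/3 (o(E, g) = -7 + (E*g)/3 = -7 + E*g/3)
t(H) = (-4 + 2*H²)/H (t(H) = ((H² + H²) - 4)/H = (2*H² - 4)/H = (-4 + 2*H²)/H)
I = -20
L(k) = -12 + k²/3 (L(k) = (-7 + k*k/3) - 1*5 = (-7 + k²/3) - 5 = -12 + k²/3)
L(I)*2 + t(1) = (-12 + (⅓)*(-20)²)*2 + (-4/1 + 2*1) = (-12 + (⅓)*400)*2 + (-4*1 + 2) = (-12 + 400/3)*2 + (-4 + 2) = (364/3)*2 - 2 = 728/3 - 2 = 722/3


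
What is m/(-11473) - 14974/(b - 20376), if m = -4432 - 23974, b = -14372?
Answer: 82774885/28475986 ≈ 2.9068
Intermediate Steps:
m = -28406
m/(-11473) - 14974/(b - 20376) = -28406/(-11473) - 14974/(-14372 - 20376) = -28406*(-1/11473) - 14974/(-34748) = 4058/1639 - 14974*(-1/34748) = 4058/1639 + 7487/17374 = 82774885/28475986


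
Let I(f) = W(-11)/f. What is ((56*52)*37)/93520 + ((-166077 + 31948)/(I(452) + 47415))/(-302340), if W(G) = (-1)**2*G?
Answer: 62334456127117/54104831771691 ≈ 1.1521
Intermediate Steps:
W(G) = G (W(G) = 1*G = G)
I(f) = -11/f
((56*52)*37)/93520 + ((-166077 + 31948)/(I(452) + 47415))/(-302340) = ((56*52)*37)/93520 + ((-166077 + 31948)/(-11/452 + 47415))/(-302340) = (2912*37)*(1/93520) - 134129/(-11*1/452 + 47415)*(-1/302340) = 107744*(1/93520) - 134129/(-11/452 + 47415)*(-1/302340) = 962/835 - 134129/21431569/452*(-1/302340) = 962/835 - 134129*452/21431569*(-1/302340) = 962/835 - 60626308/21431569*(-1/302340) = 962/835 + 15156577/1619905142865 = 62334456127117/54104831771691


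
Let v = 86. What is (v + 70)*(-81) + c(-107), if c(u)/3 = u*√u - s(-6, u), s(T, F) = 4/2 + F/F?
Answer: -12645 - 321*I*√107 ≈ -12645.0 - 3320.4*I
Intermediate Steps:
s(T, F) = 3 (s(T, F) = 4*(½) + 1 = 2 + 1 = 3)
c(u) = -9 + 3*u^(3/2) (c(u) = 3*(u*√u - 1*3) = 3*(u^(3/2) - 3) = 3*(-3 + u^(3/2)) = -9 + 3*u^(3/2))
(v + 70)*(-81) + c(-107) = (86 + 70)*(-81) + (-9 + 3*(-107)^(3/2)) = 156*(-81) + (-9 + 3*(-107*I*√107)) = -12636 + (-9 - 321*I*√107) = -12645 - 321*I*√107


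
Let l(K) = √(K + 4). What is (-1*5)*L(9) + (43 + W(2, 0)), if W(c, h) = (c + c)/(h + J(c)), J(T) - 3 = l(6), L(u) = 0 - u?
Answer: 76 + 4*√10 ≈ 88.649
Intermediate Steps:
l(K) = √(4 + K)
L(u) = -u
J(T) = 3 + √10 (J(T) = 3 + √(4 + 6) = 3 + √10)
W(c, h) = 2*c/(3 + h + √10) (W(c, h) = (c + c)/(h + (3 + √10)) = (2*c)/(3 + h + √10) = 2*c/(3 + h + √10))
(-1*5)*L(9) + (43 + W(2, 0)) = (-1*5)*(-1*9) + (43 + 2*2/(3 + 0 + √10)) = -5*(-9) + (43 + 2*2/(3 + √10)) = 45 + (43 + 4/(3 + √10)) = 88 + 4/(3 + √10)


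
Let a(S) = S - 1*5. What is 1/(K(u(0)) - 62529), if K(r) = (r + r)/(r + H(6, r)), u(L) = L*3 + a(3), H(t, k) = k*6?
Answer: -7/437701 ≈ -1.5993e-5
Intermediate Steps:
H(t, k) = 6*k
a(S) = -5 + S (a(S) = S - 5 = -5 + S)
u(L) = -2 + 3*L (u(L) = L*3 + (-5 + 3) = 3*L - 2 = -2 + 3*L)
K(r) = 2/7 (K(r) = (r + r)/(r + 6*r) = (2*r)/((7*r)) = (2*r)*(1/(7*r)) = 2/7)
1/(K(u(0)) - 62529) = 1/(2/7 - 62529) = 1/(-437701/7) = -7/437701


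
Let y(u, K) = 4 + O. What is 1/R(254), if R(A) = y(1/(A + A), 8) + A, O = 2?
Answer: 1/260 ≈ 0.0038462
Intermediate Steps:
y(u, K) = 6 (y(u, K) = 4 + 2 = 6)
R(A) = 6 + A
1/R(254) = 1/(6 + 254) = 1/260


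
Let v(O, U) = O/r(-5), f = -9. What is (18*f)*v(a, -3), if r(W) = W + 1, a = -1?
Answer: -81/2 ≈ -40.500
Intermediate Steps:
r(W) = 1 + W
v(O, U) = -O/4 (v(O, U) = O/(1 - 5) = O/(-4) = O*(-¼) = -O/4)
(18*f)*v(a, -3) = (18*(-9))*(-¼*(-1)) = -162*¼ = -81/2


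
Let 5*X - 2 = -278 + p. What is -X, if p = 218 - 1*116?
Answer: 174/5 ≈ 34.800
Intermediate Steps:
p = 102 (p = 218 - 116 = 102)
X = -174/5 (X = 2/5 + (-278 + 102)/5 = 2/5 + (1/5)*(-176) = 2/5 - 176/5 = -174/5 ≈ -34.800)
-X = -1*(-174/5) = 174/5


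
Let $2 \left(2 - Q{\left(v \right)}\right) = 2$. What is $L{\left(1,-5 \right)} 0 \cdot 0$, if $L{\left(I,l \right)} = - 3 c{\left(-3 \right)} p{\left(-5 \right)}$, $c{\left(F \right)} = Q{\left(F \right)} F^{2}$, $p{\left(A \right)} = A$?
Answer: $0$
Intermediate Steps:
$Q{\left(v \right)} = 1$ ($Q{\left(v \right)} = 2 - 1 = 1$)
$c{\left(F \right)} = F^{2}$ ($c{\left(F \right)} = 1 F^{2} = F^{2}$)
$L{\left(I,l \right)} = 135$ ($L{\left(I,l \right)} = - 3 \left(-3\right)^{2} \left(-5\right) = \left(-3\right) 9 \left(-5\right) = \left(-27\right) \left(-5\right) = 135$)
$L{\left(1,-5 \right)} 0 \cdot 0 = 135 \cdot 0 \cdot 0 = 135 \cdot 0 = 0$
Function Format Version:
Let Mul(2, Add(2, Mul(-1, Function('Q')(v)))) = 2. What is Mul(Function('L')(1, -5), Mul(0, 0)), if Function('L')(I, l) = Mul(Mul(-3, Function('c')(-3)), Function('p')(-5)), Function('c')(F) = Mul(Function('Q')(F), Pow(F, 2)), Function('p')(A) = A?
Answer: 0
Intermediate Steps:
Function('Q')(v) = 1 (Function('Q')(v) = Add(2, Mul(Rational(-1, 2), 2)) = Add(2, -1) = 1)
Function('c')(F) = Pow(F, 2) (Function('c')(F) = Mul(1, Pow(F, 2)) = Pow(F, 2))
Function('L')(I, l) = 135 (Function('L')(I, l) = Mul(Mul(-3, Pow(-3, 2)), -5) = Mul(Mul(-3, 9), -5) = Mul(-27, -5) = 135)
Mul(Function('L')(1, -5), Mul(0, 0)) = Mul(135, Mul(0, 0)) = Mul(135, 0) = 0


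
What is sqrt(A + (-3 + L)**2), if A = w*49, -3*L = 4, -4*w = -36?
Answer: sqrt(4138)/3 ≈ 21.442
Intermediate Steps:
w = 9 (w = -1/4*(-36) = 9)
L = -4/3 (L = -1/3*4 = -4/3 ≈ -1.3333)
A = 441 (A = 9*49 = 441)
sqrt(A + (-3 + L)**2) = sqrt(441 + (-3 - 4/3)**2) = sqrt(441 + (-13/3)**2) = sqrt(441 + 169/9) = sqrt(4138/9) = sqrt(4138)/3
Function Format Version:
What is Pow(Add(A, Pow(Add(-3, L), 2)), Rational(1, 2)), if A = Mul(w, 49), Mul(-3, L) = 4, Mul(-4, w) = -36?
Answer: Mul(Rational(1, 3), Pow(4138, Rational(1, 2))) ≈ 21.442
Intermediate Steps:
w = 9 (w = Mul(Rational(-1, 4), -36) = 9)
L = Rational(-4, 3) (L = Mul(Rational(-1, 3), 4) = Rational(-4, 3) ≈ -1.3333)
A = 441 (A = Mul(9, 49) = 441)
Pow(Add(A, Pow(Add(-3, L), 2)), Rational(1, 2)) = Pow(Add(441, Pow(Add(-3, Rational(-4, 3)), 2)), Rational(1, 2)) = Pow(Add(441, Pow(Rational(-13, 3), 2)), Rational(1, 2)) = Pow(Add(441, Rational(169, 9)), Rational(1, 2)) = Pow(Rational(4138, 9), Rational(1, 2)) = Mul(Rational(1, 3), Pow(4138, Rational(1, 2)))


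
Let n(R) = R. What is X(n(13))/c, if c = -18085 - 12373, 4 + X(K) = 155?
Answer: -151/30458 ≈ -0.0049576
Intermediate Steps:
X(K) = 151 (X(K) = -4 + 155 = 151)
c = -30458
X(n(13))/c = 151/(-30458) = 151*(-1/30458) = -151/30458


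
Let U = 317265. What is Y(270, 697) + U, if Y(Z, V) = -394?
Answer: 316871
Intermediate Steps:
Y(270, 697) + U = -394 + 317265 = 316871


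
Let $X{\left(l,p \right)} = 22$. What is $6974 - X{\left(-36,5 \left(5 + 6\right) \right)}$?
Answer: $6952$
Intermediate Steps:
$6974 - X{\left(-36,5 \left(5 + 6\right) \right)} = 6974 - 22 = 6952$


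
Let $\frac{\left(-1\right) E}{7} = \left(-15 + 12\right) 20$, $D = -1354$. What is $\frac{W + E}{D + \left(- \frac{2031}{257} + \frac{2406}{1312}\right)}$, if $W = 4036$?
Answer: $- \frac{751245952}{229296733} \approx -3.2763$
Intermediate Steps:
$E = 420$ ($E = - 7 \left(-15 + 12\right) 20 = - 7 \left(\left(-3\right) 20\right) = \left(-7\right) \left(-60\right) = 420$)
$\frac{W + E}{D + \left(- \frac{2031}{257} + \frac{2406}{1312}\right)} = \frac{4036 + 420}{-1354 + \left(- \frac{2031}{257} + \frac{2406}{1312}\right)} = \frac{4456}{-1354 + \left(\left(-2031\right) \frac{1}{257} + 2406 \cdot \frac{1}{1312}\right)} = \frac{4456}{-1354 + \left(- \frac{2031}{257} + \frac{1203}{656}\right)} = \frac{4456}{-1354 - \frac{1023165}{168592}} = \frac{4456}{- \frac{229296733}{168592}} = 4456 \left(- \frac{168592}{229296733}\right) = - \frac{751245952}{229296733}$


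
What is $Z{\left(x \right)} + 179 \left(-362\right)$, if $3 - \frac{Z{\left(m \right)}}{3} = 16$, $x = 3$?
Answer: $-64837$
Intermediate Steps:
$Z{\left(m \right)} = -39$ ($Z{\left(m \right)} = 9 - 48 = -39$)
$Z{\left(x \right)} + 179 \left(-362\right) = -39 + 179 \left(-362\right) = -39 - 64798 = -64837$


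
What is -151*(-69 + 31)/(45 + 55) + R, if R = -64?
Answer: -331/50 ≈ -6.6200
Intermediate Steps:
-151*(-69 + 31)/(45 + 55) + R = -151*(-69 + 31)/(45 + 55) - 64 = -(-5738)/100 - 64 = -151*(-19/50) - 64 = 2869/50 - 64 = -331/50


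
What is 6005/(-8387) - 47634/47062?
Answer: -341056834/197354497 ≈ -1.7281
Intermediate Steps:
6005/(-8387) - 47634/47062 = 6005*(-1/8387) - 47634*1/47062 = -6005/8387 - 23817/23531 = -341056834/197354497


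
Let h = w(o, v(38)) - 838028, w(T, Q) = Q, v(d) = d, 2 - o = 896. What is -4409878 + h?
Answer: -5247868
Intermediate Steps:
o = -894 (o = 2 - 1*896 = 2 - 896 = -894)
h = -837990 (h = 38 - 838028 = -837990)
-4409878 + h = -4409878 - 837990 = -5247868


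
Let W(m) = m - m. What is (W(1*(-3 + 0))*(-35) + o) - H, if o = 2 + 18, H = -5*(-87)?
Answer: -415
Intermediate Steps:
H = 435
o = 20
W(m) = 0
(W(1*(-3 + 0))*(-35) + o) - H = (0*(-35) + 20) - 1*435 = (0 + 20) - 435 = 20 - 435 = -415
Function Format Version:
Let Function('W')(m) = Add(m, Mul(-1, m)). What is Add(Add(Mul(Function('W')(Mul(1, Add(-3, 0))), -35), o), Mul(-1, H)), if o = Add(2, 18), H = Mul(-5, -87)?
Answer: -415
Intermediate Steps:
H = 435
o = 20
Function('W')(m) = 0
Add(Add(Mul(Function('W')(Mul(1, Add(-3, 0))), -35), o), Mul(-1, H)) = Add(Add(Mul(0, -35), 20), Mul(-1, 435)) = Add(Add(0, 20), -435) = Add(20, -435) = -415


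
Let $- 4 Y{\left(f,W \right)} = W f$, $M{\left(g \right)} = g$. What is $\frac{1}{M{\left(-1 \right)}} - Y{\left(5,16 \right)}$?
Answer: $19$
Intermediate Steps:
$Y{\left(f,W \right)} = - \frac{W f}{4}$
$\frac{1}{M{\left(-1 \right)}} - Y{\left(5,16 \right)} = \frac{1}{-1} - \left(- \frac{1}{4}\right) 16 \cdot 5 = -1 - -20 = -1 + 20 = 19$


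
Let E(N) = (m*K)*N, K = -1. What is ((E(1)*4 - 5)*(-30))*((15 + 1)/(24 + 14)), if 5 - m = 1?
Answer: 5040/19 ≈ 265.26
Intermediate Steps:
m = 4 (m = 5 - 1*1 = 5 - 1 = 4)
E(N) = -4*N (E(N) = (4*(-1))*N = -4*N)
((E(1)*4 - 5)*(-30))*((15 + 1)/(24 + 14)) = ((-4*1*4 - 5)*(-30))*((15 + 1)/(24 + 14)) = ((-4*4 - 5)*(-30))*(16/38) = ((-16 - 5)*(-30))*(16*(1/38)) = -21*(-30)*(8/19) = 630*(8/19) = 5040/19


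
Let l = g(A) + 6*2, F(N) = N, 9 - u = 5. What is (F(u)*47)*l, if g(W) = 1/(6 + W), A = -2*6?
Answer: 6674/3 ≈ 2224.7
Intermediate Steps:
A = -12
u = 4 (u = 9 - 1*5 = 9 - 5 = 4)
l = 71/6 (l = 1/(6 - 12) + 6*2 = 1/(-6) + 12 = -⅙ + 12 = 71/6 ≈ 11.833)
(F(u)*47)*l = (4*47)*(71/6) = 188*(71/6) = 6674/3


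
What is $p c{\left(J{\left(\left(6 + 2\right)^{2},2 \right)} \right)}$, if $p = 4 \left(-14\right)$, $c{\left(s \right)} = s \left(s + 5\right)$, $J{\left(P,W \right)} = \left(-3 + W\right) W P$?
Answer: $-881664$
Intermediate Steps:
$J{\left(P,W \right)} = P W \left(-3 + W\right)$ ($J{\left(P,W \right)} = \left(-3 + W\right) P W = P W \left(-3 + W\right)$)
$c{\left(s \right)} = s \left(5 + s\right)$
$p = -56$
$p c{\left(J{\left(\left(6 + 2\right)^{2},2 \right)} \right)} = - 56 \left(6 + 2\right)^{2} \cdot 2 \left(-3 + 2\right) \left(5 + \left(6 + 2\right)^{2} \cdot 2 \left(-3 + 2\right)\right) = - 56 \cdot 8^{2} \cdot 2 \left(-1\right) \left(5 + 8^{2} \cdot 2 \left(-1\right)\right) = - 56 \cdot 64 \cdot 2 \left(-1\right) \left(5 + 64 \cdot 2 \left(-1\right)\right) = - 56 \left(- 128 \left(5 - 128\right)\right) = - 56 \left(\left(-128\right) \left(-123\right)\right) = \left(-56\right) 15744 = -881664$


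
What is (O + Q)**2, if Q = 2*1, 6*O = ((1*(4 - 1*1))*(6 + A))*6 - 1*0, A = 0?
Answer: 400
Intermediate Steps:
O = 18 (O = (((1*(4 - 1*1))*(6 + 0))*6 - 1*0)/6 = (((1*(4 - 1))*6)*6 + 0)/6 = (((1*3)*6)*6 + 0)/6 = ((3*6)*6 + 0)/6 = (18*6 + 0)/6 = (108 + 0)/6 = (1/6)*108 = 18)
Q = 2
(O + Q)**2 = (18 + 2)**2 = 20**2 = 400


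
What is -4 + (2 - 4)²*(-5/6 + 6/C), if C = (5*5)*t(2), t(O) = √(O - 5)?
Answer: -22/3 - 8*I*√3/25 ≈ -7.3333 - 0.55426*I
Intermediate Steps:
t(O) = √(-5 + O)
C = 25*I*√3 (C = (5*5)*√(-5 + 2) = 25*√(-3) = 25*(I*√3) = 25*I*√3 ≈ 43.301*I)
-4 + (2 - 4)²*(-5/6 + 6/C) = -4 + (2 - 4)²*(-5/6 + 6/((25*I*√3))) = -4 + (-2)²*(-5*⅙ + 6*(-I*√3/75)) = -4 + 4*(-⅚ - 2*I*√3/25) = -4 + (-10/3 - 8*I*√3/25) = -22/3 - 8*I*√3/25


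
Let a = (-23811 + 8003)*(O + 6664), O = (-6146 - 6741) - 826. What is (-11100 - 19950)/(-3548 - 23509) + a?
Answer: 1004992519598/9019 ≈ 1.1143e+8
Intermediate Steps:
O = -13713 (O = -12887 - 826 = -13713)
a = 111430592 (a = (-23811 + 8003)*(-13713 + 6664) = -15808*(-7049) = 111430592)
(-11100 - 19950)/(-3548 - 23509) + a = (-11100 - 19950)/(-3548 - 23509) + 111430592 = -31050/(-27057) + 111430592 = -31050*(-1/27057) + 111430592 = 10350/9019 + 111430592 = 1004992519598/9019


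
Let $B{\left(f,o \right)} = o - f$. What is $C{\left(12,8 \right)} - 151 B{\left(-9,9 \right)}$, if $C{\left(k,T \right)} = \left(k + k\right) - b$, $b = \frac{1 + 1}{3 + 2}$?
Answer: $- \frac{13472}{5} \approx -2694.4$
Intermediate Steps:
$b = \frac{2}{5} \approx 0.4$
$C{\left(k,T \right)} = - \frac{2}{5} + 2 k$ ($C{\left(k,T \right)} = \left(k + k\right) - \frac{2}{5} = 2 k - \frac{2}{5} = - \frac{2}{5} + 2 k$)
$C{\left(12,8 \right)} - 151 B{\left(-9,9 \right)} = \left(- \frac{2}{5} + 2 \cdot 12\right) - 151 \left(9 - -9\right) = \left(- \frac{2}{5} + 24\right) - 151 \left(9 + 9\right) = \frac{118}{5} - 2718 = - \frac{13472}{5}$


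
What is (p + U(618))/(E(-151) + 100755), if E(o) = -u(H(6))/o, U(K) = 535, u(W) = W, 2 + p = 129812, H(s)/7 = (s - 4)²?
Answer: 19682095/15214033 ≈ 1.2937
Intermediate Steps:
H(s) = 7*(-4 + s)² (H(s) = 7*(s - 4)² = 7*(-4 + s)²)
p = 129810 (p = -2 + 129812 = 129810)
E(o) = -28/o (E(o) = -7*(-4 + 6)²/o = -7*2²/o = -7*4/o = -28/o)
(p + U(618))/(E(-151) + 100755) = (129810 + 535)/(-28/(-151) + 100755) = 130345/(-28*(-1/151) + 100755) = 130345/(28/151 + 100755) = 130345/(15214033/151) = 130345*(151/15214033) = 19682095/15214033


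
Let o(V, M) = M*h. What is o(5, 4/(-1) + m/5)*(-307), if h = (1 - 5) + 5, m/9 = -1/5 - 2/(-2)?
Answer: 19648/25 ≈ 785.92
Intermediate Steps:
m = 36/5 (m = 9*(-1/5 - 2/(-2)) = 9*(-1*⅕ - 2*(-½)) = 9*(-⅕ + 1) = 9*(⅘) = 36/5 ≈ 7.2000)
h = 1 (h = -4 + 5 = 1)
o(V, M) = M (o(V, M) = M*1 = M)
o(5, 4/(-1) + m/5)*(-307) = (4/(-1) + (36/5)/5)*(-307) = (4*(-1) + (36/5)*(⅕))*(-307) = (-4 + 36/25)*(-307) = -64/25*(-307) = 19648/25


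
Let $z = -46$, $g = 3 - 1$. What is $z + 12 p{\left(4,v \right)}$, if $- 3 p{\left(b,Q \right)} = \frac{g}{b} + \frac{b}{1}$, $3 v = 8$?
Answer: $-64$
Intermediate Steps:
$v = \frac{8}{3}$ ($v = \frac{1}{3} \cdot 8 = \frac{8}{3} \approx 2.6667$)
$g = 2$ ($g = 3 - 1 = 2$)
$p{\left(b,Q \right)} = - \frac{2}{3 b} - \frac{b}{3}$ ($p{\left(b,Q \right)} = - \frac{\frac{2}{b} + \frac{b}{1}}{3} = - \frac{\frac{2}{b} + b 1}{3} = - \frac{\frac{2}{b} + b}{3} = - \frac{b + \frac{2}{b}}{3} = - \frac{2}{3 b} - \frac{b}{3}$)
$z + 12 p{\left(4,v \right)} = -46 + 12 \frac{-2 - 4^{2}}{3 \cdot 4} = -46 + 12 \cdot \frac{1}{3} \cdot \frac{1}{4} \left(-2 - 16\right) = -46 + 12 \cdot \frac{1}{3} \cdot \frac{1}{4} \left(-18\right) = -46 + 12 \left(- \frac{3}{2}\right) = -46 - 18 = -64$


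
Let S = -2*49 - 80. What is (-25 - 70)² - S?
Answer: 9203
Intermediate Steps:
S = -178 (S = -98 - 80 = -178)
(-25 - 70)² - S = (-25 - 70)² - 1*(-178) = (-95)² + 178 = 9025 + 178 = 9203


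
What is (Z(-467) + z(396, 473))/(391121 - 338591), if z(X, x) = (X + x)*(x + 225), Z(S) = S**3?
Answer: -5955353/3090 ≈ -1927.3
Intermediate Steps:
z(X, x) = (225 + x)*(X + x) (z(X, x) = (X + x)*(225 + x) = (225 + x)*(X + x))
(Z(-467) + z(396, 473))/(391121 - 338591) = ((-467)**3 + (473**2 + 225*396 + 225*473 + 396*473))/(391121 - 338591) = (-101847563 + (223729 + 89100 + 106425 + 187308))/52530 = (-101847563 + 606562)*(1/52530) = -101241001*1/52530 = -5955353/3090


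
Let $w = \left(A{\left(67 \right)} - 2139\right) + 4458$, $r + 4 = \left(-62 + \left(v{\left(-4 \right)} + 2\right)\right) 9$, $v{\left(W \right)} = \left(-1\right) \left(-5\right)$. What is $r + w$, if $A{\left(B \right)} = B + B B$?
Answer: $6376$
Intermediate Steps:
$A{\left(B \right)} = B + B^{2}$
$v{\left(W \right)} = 5$
$r = -499$ ($r = -4 + \left(-62 + \left(5 + 2\right)\right) 9 = -4 + \left(-62 + 7\right) 9 = -4 - 495 = -499$)
$w = 6875$ ($w = \left(67 \left(1 + 67\right) - 2139\right) + 4458 = \left(67 \cdot 68 - 2139\right) + 4458 = \left(4556 - 2139\right) + 4458 = 2417 + 4458 = 6875$)
$r + w = -499 + 6875 = 6376$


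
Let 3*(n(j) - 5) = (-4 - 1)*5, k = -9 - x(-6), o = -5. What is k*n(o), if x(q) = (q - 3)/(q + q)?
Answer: 65/2 ≈ 32.500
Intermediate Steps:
x(q) = (-3 + q)/(2*q) (x(q) = (-3 + q)/((2*q)) = (-3 + q)*(1/(2*q)) = (-3 + q)/(2*q))
k = -39/4 (k = -9 - (-3 - 6)/(2*(-6)) = -9 - (-1)*(-9)/(2*6) = -9 - 1*¾ = -9 - ¾ = -39/4 ≈ -9.7500)
n(j) = -10/3 (n(j) = 5 + ((-4 - 1)*5)/3 = 5 + (-5*5)/3 = 5 + (⅓)*(-25) = 5 - 25/3 = -10/3)
k*n(o) = -39/4*(-10/3) = 65/2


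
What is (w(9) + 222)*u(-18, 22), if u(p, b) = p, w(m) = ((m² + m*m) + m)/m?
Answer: -4338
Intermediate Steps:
w(m) = (m + 2*m²)/m (w(m) = ((m² + m²) + m)/m = (2*m² + m)/m = (m + 2*m²)/m)
(w(9) + 222)*u(-18, 22) = ((1 + 2*9) + 222)*(-18) = ((1 + 18) + 222)*(-18) = (19 + 222)*(-18) = 241*(-18) = -4338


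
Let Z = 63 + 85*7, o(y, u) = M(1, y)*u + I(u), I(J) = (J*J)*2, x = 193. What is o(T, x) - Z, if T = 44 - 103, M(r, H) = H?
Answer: 62453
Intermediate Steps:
I(J) = 2*J² (I(J) = J²*2 = 2*J²)
T = -59
o(y, u) = 2*u² + u*y (o(y, u) = y*u + 2*u² = u*y + 2*u² = 2*u² + u*y)
Z = 658 (Z = 63 + 595 = 658)
o(T, x) - Z = 193*(-59 + 2*193) - 1*658 = 193*(-59 + 386) - 658 = 193*327 - 658 = 63111 - 658 = 62453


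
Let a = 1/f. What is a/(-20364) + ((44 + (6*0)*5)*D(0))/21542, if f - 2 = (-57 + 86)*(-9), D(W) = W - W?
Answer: 1/5274276 ≈ 1.8960e-7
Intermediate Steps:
D(W) = 0
f = -259 (f = 2 + (-57 + 86)*(-9) = 2 + 29*(-9) = 2 - 261 = -259)
a = -1/259 (a = 1/(-259) = -1/259 ≈ -0.0038610)
a/(-20364) + ((44 + (6*0)*5)*D(0))/21542 = -1/259/(-20364) + ((44 + (6*0)*5)*0)/21542 = -1/259*(-1/20364) + ((44 + 0*5)*0)*(1/21542) = 1/5274276 + ((44 + 0)*0)*(1/21542) = 1/5274276 + (44*0)*(1/21542) = 1/5274276 + 0*(1/21542) = 1/5274276 + 0 = 1/5274276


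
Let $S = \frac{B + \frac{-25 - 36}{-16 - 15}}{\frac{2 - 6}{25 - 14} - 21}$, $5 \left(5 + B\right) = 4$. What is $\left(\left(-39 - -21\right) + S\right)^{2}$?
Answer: $\frac{424900600336}{1326780625} \approx 320.25$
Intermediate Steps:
$B = - \frac{21}{5}$ ($B = -5 + \frac{1}{5} \cdot 4 = -5 + \frac{4}{5} = - \frac{21}{5} \approx -4.2$)
$S = \frac{3806}{36425}$ ($S = \frac{- \frac{21}{5} + \frac{-25 - 36}{-16 - 15}}{\frac{2 - 6}{25 - 14} - 21} = \frac{- \frac{21}{5} - \frac{61}{-31}}{- \frac{4}{11} - 21} = \frac{- \frac{21}{5} - - \frac{61}{31}}{\left(-4\right) \frac{1}{11} - 21} = \frac{- \frac{21}{5} + \frac{61}{31}}{- \frac{4}{11} - 21} = - \frac{346}{155 \left(- \frac{235}{11}\right)} = \left(- \frac{346}{155}\right) \left(- \frac{11}{235}\right) = \frac{3806}{36425} \approx 0.10449$)
$\left(\left(-39 - -21\right) + S\right)^{2} = \left(\left(-39 - -21\right) + \frac{3806}{36425}\right)^{2} = \left(\left(-39 + 21\right) + \frac{3806}{36425}\right)^{2} = \left(-18 + \frac{3806}{36425}\right)^{2} = \left(- \frac{651844}{36425}\right)^{2} = \frac{424900600336}{1326780625}$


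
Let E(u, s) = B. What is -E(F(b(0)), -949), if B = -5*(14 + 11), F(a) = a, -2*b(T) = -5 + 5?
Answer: 125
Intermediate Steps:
b(T) = 0 (b(T) = -(-5 + 5)/2 = -½*0 = 0)
B = -125 (B = -5*25 = -125)
E(u, s) = -125
-E(F(b(0)), -949) = -1*(-125) = 125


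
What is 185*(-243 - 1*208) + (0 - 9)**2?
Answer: -83354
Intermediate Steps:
185*(-243 - 1*208) + (0 - 9)**2 = 185*(-243 - 208) + (-9)**2 = 185*(-451) + 81 = -83435 + 81 = -83354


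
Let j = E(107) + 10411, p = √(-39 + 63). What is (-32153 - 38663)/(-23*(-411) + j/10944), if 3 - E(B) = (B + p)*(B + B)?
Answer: -5010497222349312/668754443653675 - 20731525632*√6/668754443653675 ≈ -7.4924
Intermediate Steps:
p = 2*√6 (p = √24 = 2*√6 ≈ 4.8990)
E(B) = 3 - 2*B*(B + 2*√6) (E(B) = 3 - (B + 2*√6)*(B + B) = 3 - (B + 2*√6)*2*B = 3 - 2*B*(B + 2*√6))
j = -12484 - 428*√6 (j = (3 - 2*107² - 4*107*√6) + 10411 = (3 - 2*11449 - 428*√6) + 10411 = (3 - 22898 - 428*√6) + 10411 = (-22895 - 428*√6) + 10411 = -12484 - 428*√6 ≈ -13532.)
(-32153 - 38663)/(-23*(-411) + j/10944) = (-32153 - 38663)/(-23*(-411) + (-12484 - 428*√6)/10944) = -70816/(9453 + (-12484 - 428*√6)*(1/10944)) = -70816/(9453 + (-3121/2736 - 107*√6/2736)) = -70816/(25860287/2736 - 107*√6/2736)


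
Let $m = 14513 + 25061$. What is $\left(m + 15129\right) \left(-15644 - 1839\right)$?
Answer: $-956372549$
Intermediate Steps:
$m = 39574$
$\left(m + 15129\right) \left(-15644 - 1839\right) = \left(39574 + 15129\right) \left(-15644 - 1839\right) = 54703 \left(-17483\right) = -956372549$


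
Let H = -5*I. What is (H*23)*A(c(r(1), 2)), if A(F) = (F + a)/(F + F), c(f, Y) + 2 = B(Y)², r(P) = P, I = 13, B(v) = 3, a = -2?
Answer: -7475/14 ≈ -533.93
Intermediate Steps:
c(f, Y) = 7 (c(f, Y) = -2 + 3² = -2 + 9 = 7)
H = -65 (H = -5*13 = -65)
A(F) = (-2 + F)/(2*F) (A(F) = (F - 2)/(F + F) = (-2 + F)/((2*F)) = (-2 + F)*(1/(2*F)) = (-2 + F)/(2*F))
(H*23)*A(c(r(1), 2)) = (-65*23)*((½)*(-2 + 7)/7) = -1495*5/(2*7) = -1495*5/14 = -7475/14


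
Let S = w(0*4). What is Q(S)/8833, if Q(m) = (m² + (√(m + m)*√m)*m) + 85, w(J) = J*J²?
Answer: 85/8833 ≈ 0.0096230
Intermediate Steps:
w(J) = J³
S = 0 (S = (0*4)³ = 0³ = 0)
Q(m) = 85 + m² + √2*m² (Q(m) = (m² + (√(2*m)*√m)*m) + 85 = (m² + ((√2*√m)*√m)*m) + 85 = (m² + (m*√2)*m) + 85 = (m² + √2*m²) + 85 = 85 + m² + √2*m²)
Q(S)/8833 = (85 + 0² + √2*0²)/8833 = (85 + 0 + √2*0)*(1/8833) = (85 + 0 + 0)*(1/8833) = 85*(1/8833) = 85/8833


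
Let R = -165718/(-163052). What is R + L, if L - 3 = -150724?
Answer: -12287597387/81526 ≈ -1.5072e+5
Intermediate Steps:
R = 82859/81526 (R = -165718*(-1/163052) = 82859/81526 ≈ 1.0163)
L = -150721 (L = 3 - 150724 = -150721)
R + L = 82859/81526 - 150721 = -12287597387/81526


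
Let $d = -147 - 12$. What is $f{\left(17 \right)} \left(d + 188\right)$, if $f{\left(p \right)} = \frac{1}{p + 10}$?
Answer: $\frac{29}{27} \approx 1.0741$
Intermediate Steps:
$d = -159$ ($d = -147 - 12 = -159$)
$f{\left(p \right)} = \frac{1}{10 + p}$
$f{\left(17 \right)} \left(d + 188\right) = \frac{-159 + 188}{10 + 17} = \frac{1}{27} \cdot 29 = \frac{29}{27}$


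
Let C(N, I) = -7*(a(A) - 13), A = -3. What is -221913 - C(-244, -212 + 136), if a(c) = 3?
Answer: -221983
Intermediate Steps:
C(N, I) = 70 (C(N, I) = -7*(3 - 13) = -7*(-10) = 70)
-221913 - C(-244, -212 + 136) = -221913 - 1*70 = -221913 - 70 = -221983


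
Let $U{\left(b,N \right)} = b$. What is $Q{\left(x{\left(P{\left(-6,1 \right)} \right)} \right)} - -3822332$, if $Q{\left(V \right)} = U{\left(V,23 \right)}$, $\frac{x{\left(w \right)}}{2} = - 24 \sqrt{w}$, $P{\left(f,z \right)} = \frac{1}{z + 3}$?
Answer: $3822308$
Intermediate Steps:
$P{\left(f,z \right)} = \frac{1}{3 + z}$
$x{\left(w \right)} = - 48 \sqrt{w}$ ($x{\left(w \right)} = 2 \left(- 24 \sqrt{w}\right) = - 48 \sqrt{w}$)
$Q{\left(V \right)} = V$
$Q{\left(x{\left(P{\left(-6,1 \right)} \right)} \right)} - -3822332 = - 48 \sqrt{\frac{1}{3 + 1}} - -3822332 = - 48 \sqrt{\frac{1}{4}} + 3822332 = - \frac{48}{2} + 3822332 = \left(-48\right) \frac{1}{2} + 3822332 = -24 + 3822332 = 3822308$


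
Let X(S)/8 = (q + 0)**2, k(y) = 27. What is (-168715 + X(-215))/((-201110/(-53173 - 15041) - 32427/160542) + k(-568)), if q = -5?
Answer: -3797208823370/670282613 ≈ -5665.1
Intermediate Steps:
X(S) = 200 (X(S) = 8*(-5 + 0)**2 = 8*(-5)**2 = 8*25 = 200)
(-168715 + X(-215))/((-201110/(-53173 - 15041) - 32427/160542) + k(-568)) = (-168715 + 200)/((-201110/(-53173 - 15041) - 32427/160542) + 27) = -168515/((-201110/(-68214) - 32427*1/160542) + 27) = -168515/((-201110*(-1/68214) - 1201/5946) + 27) = -168515/((100555/34107 - 1201/5946) + 27) = -168515/(61881947/22533358 + 27) = -168515/670282613/22533358 = -168515*22533358/670282613 = -3797208823370/670282613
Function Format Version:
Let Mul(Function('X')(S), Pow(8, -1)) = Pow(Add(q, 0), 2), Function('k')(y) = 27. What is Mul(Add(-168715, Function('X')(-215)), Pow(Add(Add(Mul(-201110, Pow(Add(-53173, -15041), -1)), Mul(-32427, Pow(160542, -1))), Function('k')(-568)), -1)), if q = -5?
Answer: Rational(-3797208823370, 670282613) ≈ -5665.1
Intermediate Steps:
Function('X')(S) = 200 (Function('X')(S) = Mul(8, Pow(Add(-5, 0), 2)) = Mul(8, Pow(-5, 2)) = Mul(8, 25) = 200)
Mul(Add(-168715, Function('X')(-215)), Pow(Add(Add(Mul(-201110, Pow(Add(-53173, -15041), -1)), Mul(-32427, Pow(160542, -1))), Function('k')(-568)), -1)) = Mul(Add(-168715, 200), Pow(Add(Add(Mul(-201110, Pow(Add(-53173, -15041), -1)), Mul(-32427, Pow(160542, -1))), 27), -1)) = Mul(-168515, Pow(Add(Add(Mul(-201110, Pow(-68214, -1)), Mul(-32427, Rational(1, 160542))), 27), -1)) = Mul(-168515, Pow(Add(Add(Mul(-201110, Rational(-1, 68214)), Rational(-1201, 5946)), 27), -1)) = Mul(-168515, Pow(Add(Add(Rational(100555, 34107), Rational(-1201, 5946)), 27), -1)) = Mul(-168515, Pow(Add(Rational(61881947, 22533358), 27), -1)) = Mul(-168515, Pow(Rational(670282613, 22533358), -1)) = Mul(-168515, Rational(22533358, 670282613)) = Rational(-3797208823370, 670282613)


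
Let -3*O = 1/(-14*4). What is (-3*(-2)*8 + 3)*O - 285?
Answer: -15943/56 ≈ -284.70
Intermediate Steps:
O = 1/168 (O = -1/(3*((-14*4))) = -⅓/(-56) = -⅓*(-1/56) = 1/168 ≈ 0.0059524)
(-3*(-2)*8 + 3)*O - 285 = (-3*(-2)*8 + 3)*(1/168) - 285 = (6*8 + 3)*(1/168) - 285 = (48 + 3)*(1/168) - 285 = 51*(1/168) - 285 = 17/56 - 285 = -15943/56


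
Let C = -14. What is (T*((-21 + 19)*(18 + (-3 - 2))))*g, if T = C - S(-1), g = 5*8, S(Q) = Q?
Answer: 13520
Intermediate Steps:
g = 40
T = -13 (T = -14 - 1*(-1) = -14 + 1 = -13)
(T*((-21 + 19)*(18 + (-3 - 2))))*g = -13*(-21 + 19)*(18 + (-3 - 2))*40 = -(-26)*(18 - 5)*40 = -(-26)*13*40 = -13*(-26)*40 = 338*40 = 13520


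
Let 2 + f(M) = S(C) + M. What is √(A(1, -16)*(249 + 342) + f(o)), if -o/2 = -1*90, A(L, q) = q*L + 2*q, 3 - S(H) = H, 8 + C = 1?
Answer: 2*I*√7045 ≈ 167.87*I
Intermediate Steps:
C = -7 (C = -8 + 1 = -7)
S(H) = 3 - H
A(L, q) = 2*q + L*q (A(L, q) = L*q + 2*q = 2*q + L*q)
o = 180 (o = -(-2)*90 = -2*(-90) = 180)
f(M) = 8 + M (f(M) = -2 + ((3 - 1*(-7)) + M) = -2 + ((3 + 7) + M) = -2 + (10 + M) = 8 + M)
√(A(1, -16)*(249 + 342) + f(o)) = √((-16*(2 + 1))*(249 + 342) + (8 + 180)) = √(-16*3*591 + 188) = √(-48*591 + 188) = √(-28368 + 188) = √(-28180) = 2*I*√7045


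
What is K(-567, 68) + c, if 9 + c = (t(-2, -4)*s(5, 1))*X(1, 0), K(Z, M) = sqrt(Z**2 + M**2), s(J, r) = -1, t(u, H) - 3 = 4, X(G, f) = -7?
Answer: 40 + sqrt(326113) ≈ 611.06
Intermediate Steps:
t(u, H) = 7 (t(u, H) = 3 + 4 = 7)
K(Z, M) = sqrt(M**2 + Z**2)
c = 40 (c = -9 + (7*(-1))*(-7) = -9 - 7*(-7) = -9 + 49 = 40)
K(-567, 68) + c = sqrt(68**2 + (-567)**2) + 40 = sqrt(4624 + 321489) + 40 = sqrt(326113) + 40 = 40 + sqrt(326113)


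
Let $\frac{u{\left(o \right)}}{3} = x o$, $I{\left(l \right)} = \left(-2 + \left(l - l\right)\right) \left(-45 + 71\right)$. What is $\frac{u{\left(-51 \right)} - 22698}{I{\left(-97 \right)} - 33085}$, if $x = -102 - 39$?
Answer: $\frac{1125}{33137} \approx 0.03395$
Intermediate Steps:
$x = -141$ ($x = -102 - 39 = -141$)
$I{\left(l \right)} = -52$ ($I{\left(l \right)} = \left(-2 + 0\right) 26 = \left(-2\right) 26 = -52$)
$u{\left(o \right)} = - 423 o$ ($u{\left(o \right)} = 3 \left(- 141 o\right) = - 423 o$)
$\frac{u{\left(-51 \right)} - 22698}{I{\left(-97 \right)} - 33085} = \frac{\left(-423\right) \left(-51\right) - 22698}{-52 - 33085} = \frac{21573 - 22698}{-33137} = \left(-1125\right) \left(- \frac{1}{33137}\right) = \frac{1125}{33137}$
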